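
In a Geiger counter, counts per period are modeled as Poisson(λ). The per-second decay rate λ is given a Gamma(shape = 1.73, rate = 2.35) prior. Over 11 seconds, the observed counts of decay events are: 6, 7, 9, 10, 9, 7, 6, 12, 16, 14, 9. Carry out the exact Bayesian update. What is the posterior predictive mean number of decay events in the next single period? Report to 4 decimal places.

With a Gamma(shape α, rate β) prior, the Poisson likelihood is conjugate: the posterior is Gamma(α + ΣXᵢ, β + n).
Sum of counts S = 105 over n = 11 seconds.
Posterior: Gamma(α+S, β+n) = Gamma(1.73+105, 2.35+11) = Gamma(106.73, 13.35).
The predictive distribution for one future period is NegBinom with mean α/β = 7.9948.

7.9948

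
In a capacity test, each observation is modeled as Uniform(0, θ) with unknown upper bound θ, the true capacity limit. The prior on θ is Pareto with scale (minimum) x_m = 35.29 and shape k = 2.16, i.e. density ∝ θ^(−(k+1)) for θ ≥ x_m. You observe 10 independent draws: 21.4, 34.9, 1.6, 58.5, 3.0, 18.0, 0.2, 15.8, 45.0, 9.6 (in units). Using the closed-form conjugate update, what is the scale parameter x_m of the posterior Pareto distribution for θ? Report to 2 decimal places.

58.50

A Pareto(scale x_m, shape k) prior on the upper bound θ of Uniform(0, θ) is conjugate: posterior is Pareto(max(x_m, max xᵢ), k + n).
Sample maximum = 58.5; prior scale x_m = 35.29 → posterior scale = max = 58.50.
Posterior shape = 2.16 + 10 = 12.16.
Posterior scale x_m = 58.50.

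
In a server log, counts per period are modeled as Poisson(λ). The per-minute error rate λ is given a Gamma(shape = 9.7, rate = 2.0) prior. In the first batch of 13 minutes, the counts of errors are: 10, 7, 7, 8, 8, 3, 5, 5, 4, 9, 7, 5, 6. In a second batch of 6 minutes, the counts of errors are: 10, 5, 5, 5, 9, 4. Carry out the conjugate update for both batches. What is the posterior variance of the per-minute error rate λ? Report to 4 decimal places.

With a Gamma(shape α, rate β) prior, the Poisson likelihood is conjugate: the posterior is Gamma(α + ΣXᵢ, β + n).
Batch 1: sum of counts S = 84 over n = 13 minutes.
After batch 1: Gamma(α+S, β+n) = Gamma(9.7+84, 2.0+13) = Gamma(93.7, 15.0).
Batch 2: sum of counts S = 38 over n = 6 minutes.
After batch 2: Gamma(α+S, β+n) = Gamma(93.7+38, 15.0+6) = Gamma(131.7, 21.0).
Var = α/β² = 131.7/21.0² = 0.2986.

0.2986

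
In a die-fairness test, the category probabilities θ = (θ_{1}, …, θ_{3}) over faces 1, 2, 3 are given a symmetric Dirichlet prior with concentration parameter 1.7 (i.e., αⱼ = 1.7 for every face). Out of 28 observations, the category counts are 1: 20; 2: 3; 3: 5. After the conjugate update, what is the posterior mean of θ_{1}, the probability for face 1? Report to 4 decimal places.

0.6556

The Dirichlet prior is conjugate to the Multinomial likelihood: each posterior αⱼ = prior αⱼ + observed count nⱼ.
Posterior concentration: (21.7, 4.7, 6.7), total = 33.1.
E[θ_{1}|data] = α_{1}/Σα = 21.7/33.1 = 0.6556.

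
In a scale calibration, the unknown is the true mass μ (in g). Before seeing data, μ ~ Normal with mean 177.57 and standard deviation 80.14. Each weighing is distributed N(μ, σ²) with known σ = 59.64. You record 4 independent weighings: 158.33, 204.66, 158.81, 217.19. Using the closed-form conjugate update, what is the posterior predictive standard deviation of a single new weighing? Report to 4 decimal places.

65.8636

For Normal data with known variance σ², a Normal(μ₀, σ₀²) prior on μ is conjugate. Posterior precision = 1/σ₀² + n/σ²; posterior mean is the precision-weighted average of μ₀ and x̄.
σ₀² = 80.14² = 6422.4196, σ² = 59.64² = 3556.9296; σ² + n·σ₀² = 3556.9296 + 4·6422.4196 = 29246.608.
Posterior precision = 1/σ₀² + n/σ² = 1/6422.4196 + 4/3556.9296 = (σ² + n·σ₀²)/(σ₀²σ²) = 29246.608/(6422.4196·3556.9296); posterior variance σₙ² = σ₀²σ²/(σ² + n·σ₀²) = 6422.4196·3556.9296/29246.608 = 781.085259.
Predictive variance for one new observation = σₙ² + σ² = 6422.4196·3556.9296/29246.608 + 3556.9296 = σ²·(σ₀² + 29246.608)/29246.608 = 3556.9296·35669.0276/29246.608 = 4338.014859; SD = √(3556.9296·35669.0276/29246.608) = 65.8636.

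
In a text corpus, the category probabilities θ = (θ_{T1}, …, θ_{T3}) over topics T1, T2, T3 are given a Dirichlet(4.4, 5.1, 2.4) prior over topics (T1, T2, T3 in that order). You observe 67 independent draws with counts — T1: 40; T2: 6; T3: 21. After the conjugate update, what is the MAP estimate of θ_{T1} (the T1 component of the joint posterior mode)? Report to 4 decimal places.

0.5718

The Dirichlet prior is conjugate to the Multinomial likelihood: each posterior αⱼ = prior αⱼ + observed count nⱼ.
Posterior concentration: (44.4, 11.1, 23.4), total = 78.9.
Joint mode component: (α_{T1}−1)/(Σα−K) = 43.4/75.9 = 0.5718.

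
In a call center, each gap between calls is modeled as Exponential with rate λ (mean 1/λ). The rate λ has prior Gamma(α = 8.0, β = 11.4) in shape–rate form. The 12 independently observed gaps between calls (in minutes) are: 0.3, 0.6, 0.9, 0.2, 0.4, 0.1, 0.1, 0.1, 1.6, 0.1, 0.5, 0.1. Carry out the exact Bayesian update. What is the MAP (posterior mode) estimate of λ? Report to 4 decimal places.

1.1585

With a Gamma(shape α, rate β) prior on the exponential rate λ, the posterior after n observations with total T = Σxᵢ is Gamma(α+n, β+T).
Sum of observations T = 5.0 minutes; n = 12.
Posterior: Gamma(8.0+12, 11.4+5.0) = Gamma(20.0, 16.4).
Mode = (α−1)/β = 1.1585.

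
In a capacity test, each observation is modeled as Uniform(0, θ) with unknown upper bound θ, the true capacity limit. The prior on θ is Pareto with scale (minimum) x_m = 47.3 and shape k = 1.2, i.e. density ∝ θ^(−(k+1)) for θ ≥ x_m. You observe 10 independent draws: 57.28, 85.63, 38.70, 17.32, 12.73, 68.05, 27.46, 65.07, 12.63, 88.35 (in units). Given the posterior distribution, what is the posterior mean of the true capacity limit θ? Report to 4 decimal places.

97.0118

A Pareto(scale x_m, shape k) prior on the upper bound θ of Uniform(0, θ) is conjugate: posterior is Pareto(max(x_m, max xᵢ), k + n).
Sample maximum = 88.35; prior scale x_m = 47.3 → posterior scale = max = 88.35.
Posterior shape = 1.2 + 10 = 11.2.
E[θ|data] = k·x_m/(k−1) = 11.2·88.35/10.2 = 97.0118.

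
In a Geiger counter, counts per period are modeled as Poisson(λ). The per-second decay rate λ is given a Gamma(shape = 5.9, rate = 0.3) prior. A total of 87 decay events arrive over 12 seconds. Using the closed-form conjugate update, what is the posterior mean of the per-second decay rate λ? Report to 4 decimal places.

With a Gamma(shape α, rate β) prior, the Poisson likelihood is conjugate: the posterior is Gamma(α + ΣXᵢ, β + n).
Posterior: Gamma(α+S, β+n) = Gamma(5.9+87, 0.3+12) = Gamma(92.9, 12.3).
Posterior mean = α/β = 92.9/12.3 = 7.5528.

7.5528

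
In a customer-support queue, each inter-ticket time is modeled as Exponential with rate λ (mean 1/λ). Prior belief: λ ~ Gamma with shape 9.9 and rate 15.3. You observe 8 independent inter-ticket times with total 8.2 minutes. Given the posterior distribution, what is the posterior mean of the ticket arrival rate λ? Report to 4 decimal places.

With a Gamma(shape α, rate β) prior on the exponential rate λ, the posterior after n observations with total T = Σxᵢ is Gamma(α+n, β+T).
Posterior: Gamma(9.9+8, 15.3+8.2) = Gamma(17.9, 23.5).
Posterior mean of λ = α/β = 17.9/23.5 = 0.7617.

0.7617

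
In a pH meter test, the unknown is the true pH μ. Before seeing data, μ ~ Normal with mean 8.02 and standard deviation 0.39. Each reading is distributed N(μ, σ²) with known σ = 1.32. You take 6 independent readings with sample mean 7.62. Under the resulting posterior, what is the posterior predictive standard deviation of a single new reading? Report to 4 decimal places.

1.3573

For Normal data with known variance σ², a Normal(μ₀, σ₀²) prior on μ is conjugate. Posterior precision = 1/σ₀² + n/σ²; posterior mean is the precision-weighted average of μ₀ and x̄.
σ₀² = 0.39² = 0.1521, σ² = 1.32² = 1.7424; σ² + n·σ₀² = 1.7424 + 6·0.1521 = 2.655.
Posterior precision = 1/σ₀² + n/σ² = 1/0.1521 + 6/1.7424 = (σ² + n·σ₀²)/(σ₀²σ²) = 2.655/(0.1521·1.7424); posterior variance σₙ² = σ₀²σ²/(σ² + n·σ₀²) = 0.1521·1.7424/2.655 = 0.099819.
Predictive variance for one new observation = σₙ² + σ² = 0.1521·1.7424/2.655 + 1.7424 = σ²·(σ₀² + 2.655)/2.655 = 1.7424·2.8071/2.655 = 1.842219; SD = √(1.7424·2.8071/2.655) = 1.3573.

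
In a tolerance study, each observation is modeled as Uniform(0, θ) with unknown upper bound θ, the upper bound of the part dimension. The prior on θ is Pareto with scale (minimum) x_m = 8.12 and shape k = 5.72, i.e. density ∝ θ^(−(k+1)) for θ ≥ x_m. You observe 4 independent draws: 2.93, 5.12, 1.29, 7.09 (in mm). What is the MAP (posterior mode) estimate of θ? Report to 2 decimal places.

A Pareto(scale x_m, shape k) prior on the upper bound θ of Uniform(0, θ) is conjugate: posterior is Pareto(max(x_m, max xᵢ), k + n).
Sample maximum = 7.09; prior scale x_m = 8.12 → posterior scale = max = 8.12.
Posterior shape = 5.72 + 4 = 9.72.
The Pareto density is decreasing on [x_m, ∞), so the mode is x_m = 8.12.

8.12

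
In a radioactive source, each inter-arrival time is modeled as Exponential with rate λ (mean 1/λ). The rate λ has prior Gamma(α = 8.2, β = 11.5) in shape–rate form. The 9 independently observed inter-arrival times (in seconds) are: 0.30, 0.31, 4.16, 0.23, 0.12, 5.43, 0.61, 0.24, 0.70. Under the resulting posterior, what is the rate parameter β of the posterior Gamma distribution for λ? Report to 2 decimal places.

23.60

With a Gamma(shape α, rate β) prior on the exponential rate λ, the posterior after n observations with total T = Σxᵢ is Gamma(α+n, β+T).
Sum of observations T = 12.10 seconds; n = 9.
Posterior: Gamma(8.2+9, 11.5+12.10) = Gamma(17.2, 23.60).
Posterior β = 23.60.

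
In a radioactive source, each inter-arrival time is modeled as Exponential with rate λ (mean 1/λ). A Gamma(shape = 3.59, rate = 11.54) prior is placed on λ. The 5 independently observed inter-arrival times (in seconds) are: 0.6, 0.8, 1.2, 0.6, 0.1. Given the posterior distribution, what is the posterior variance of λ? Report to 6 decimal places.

0.039005

With a Gamma(shape α, rate β) prior on the exponential rate λ, the posterior after n observations with total T = Σxᵢ is Gamma(α+n, β+T).
Sum of observations T = 3.3 seconds; n = 5.
Posterior: Gamma(3.59+5, 11.54+3.3) = Gamma(8.59, 14.84).
Var = α/β² = 0.039005.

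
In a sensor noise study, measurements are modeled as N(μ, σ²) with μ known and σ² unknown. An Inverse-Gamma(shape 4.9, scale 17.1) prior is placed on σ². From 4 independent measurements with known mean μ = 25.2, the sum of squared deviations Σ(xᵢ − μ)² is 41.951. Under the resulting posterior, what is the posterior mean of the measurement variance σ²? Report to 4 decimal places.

6.4535

With known mean μ and an Inverse-Gamma(α, β) prior on σ², the Normal likelihood is conjugate: posterior is Inv-Gamma(α + n/2, β + Σ(xᵢ−μ)²/2).
Posterior: Inv-Gamma(4.9 + 4/2, 17.1 + 41.951/2) = Inv-Gamma(6.90, 38.0755).
E[σ²|data] = β/(α−1) = 38.0755/5.90 = 6.4535.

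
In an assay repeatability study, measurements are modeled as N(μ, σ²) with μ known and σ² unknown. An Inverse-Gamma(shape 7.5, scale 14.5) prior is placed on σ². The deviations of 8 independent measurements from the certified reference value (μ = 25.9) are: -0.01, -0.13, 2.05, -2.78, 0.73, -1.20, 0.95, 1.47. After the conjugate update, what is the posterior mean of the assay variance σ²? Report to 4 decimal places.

With known mean μ and an Inverse-Gamma(α, β) prior on σ², the Normal likelihood is conjugate: posterior is Inv-Gamma(α + n/2, β + Σ(xᵢ−μ)²/2).
Σ(xᵢ−μ)² = (-0.01)² + (-0.13)² + (2.05)² + (-2.78)² + (0.73)² + (-1.20)² + (0.95)² + (1.47)² = 16.9842.
Posterior: Inv-Gamma(7.5 + 8/2, 14.5 + 16.9842/2) = Inv-Gamma(11.50, 22.99210).
E[σ²|data] = β/(α−1) = 22.99210/10.50 = 2.1897.

2.1897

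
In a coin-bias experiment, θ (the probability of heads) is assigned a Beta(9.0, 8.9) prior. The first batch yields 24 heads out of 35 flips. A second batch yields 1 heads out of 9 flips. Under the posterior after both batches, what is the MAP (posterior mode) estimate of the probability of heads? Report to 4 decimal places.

The Beta prior is conjugate to a Binomial/Bernoulli likelihood; the update adds successes to α and failures to β.
After batch 1: Beta(9.0+24, 8.9+11) = Beta(33.0, 19.9).
After batch 2: Beta(33.0+1, 19.9+8) = Beta(34.0, 27.9).
Mode of Beta(a,b) for a,b>1 is (a−1)/(a+b−2) = 33.0/59.9 = 0.5509.

0.5509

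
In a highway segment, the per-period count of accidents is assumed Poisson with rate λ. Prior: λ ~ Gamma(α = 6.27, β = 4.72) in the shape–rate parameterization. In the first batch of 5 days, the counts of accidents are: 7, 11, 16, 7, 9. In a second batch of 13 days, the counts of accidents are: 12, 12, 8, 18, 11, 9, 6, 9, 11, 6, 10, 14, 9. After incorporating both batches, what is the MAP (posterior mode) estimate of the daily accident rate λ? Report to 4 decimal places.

8.3746

With a Gamma(shape α, rate β) prior, the Poisson likelihood is conjugate: the posterior is Gamma(α + ΣXᵢ, β + n).
Batch 1: sum of counts S = 50 over n = 5 days.
After batch 1: Gamma(α+S, β+n) = Gamma(6.27+50, 4.72+5) = Gamma(56.27, 9.72).
Batch 2: sum of counts S = 135 over n = 13 days.
After batch 2: Gamma(α+S, β+n) = Gamma(56.27+135, 9.72+13) = Gamma(191.27, 22.72).
Mode of Gamma(α,β) for α≥1 is (α−1)/β = 190.27/22.72 = 8.3746.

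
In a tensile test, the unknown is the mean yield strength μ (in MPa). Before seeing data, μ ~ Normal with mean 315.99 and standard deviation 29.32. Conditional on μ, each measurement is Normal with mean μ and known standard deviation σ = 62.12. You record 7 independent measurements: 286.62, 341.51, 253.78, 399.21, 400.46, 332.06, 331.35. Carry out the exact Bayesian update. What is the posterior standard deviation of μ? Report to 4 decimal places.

For Normal data with known variance σ², a Normal(μ₀, σ₀²) prior on μ is conjugate. Posterior precision = 1/σ₀² + n/σ²; posterior mean is the precision-weighted average of μ₀ and x̄.
σ₀² = 29.32² = 859.6624, σ² = 62.12² = 3858.8944; σ² + n·σ₀² = 3858.8944 + 7·859.6624 = 9876.5312.
Posterior precision = 1/σ₀² + n/σ² = 1/859.6624 + 7/3858.8944 = (σ² + n·σ₀²)/(σ₀²σ²) = 9876.5312/(859.6624·3858.8944); posterior variance σₙ² = σ₀²σ²/(σ² + n·σ₀²) = 859.6624·3858.8944/9876.5312 = 335.881734.
Posterior SD = √σₙ² = √(859.6624·3858.8944/9876.5312) = 18.3271.

18.3271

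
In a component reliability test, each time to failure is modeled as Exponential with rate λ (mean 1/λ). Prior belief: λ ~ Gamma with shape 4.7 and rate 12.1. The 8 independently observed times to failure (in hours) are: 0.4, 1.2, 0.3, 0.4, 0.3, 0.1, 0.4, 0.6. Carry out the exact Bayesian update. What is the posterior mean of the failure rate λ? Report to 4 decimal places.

With a Gamma(shape α, rate β) prior on the exponential rate λ, the posterior after n observations with total T = Σxᵢ is Gamma(α+n, β+T).
Sum of observations T = 3.7 hours; n = 8.
Posterior: Gamma(4.7+8, 12.1+3.7) = Gamma(12.7, 15.8).
Posterior mean of λ = α/β = 12.7/15.8 = 0.8038.

0.8038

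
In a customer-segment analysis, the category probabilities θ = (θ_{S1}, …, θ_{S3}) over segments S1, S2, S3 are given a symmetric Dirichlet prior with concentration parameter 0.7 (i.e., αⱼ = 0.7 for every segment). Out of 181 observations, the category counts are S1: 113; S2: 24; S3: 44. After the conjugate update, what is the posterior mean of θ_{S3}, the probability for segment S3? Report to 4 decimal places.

The Dirichlet prior is conjugate to the Multinomial likelihood: each posterior αⱼ = prior αⱼ + observed count nⱼ.
Posterior concentration: (113.7, 24.7, 44.7), total = 183.1.
E[θ_{S3}|data] = α_{S3}/Σα = 44.7/183.1 = 0.2441.

0.2441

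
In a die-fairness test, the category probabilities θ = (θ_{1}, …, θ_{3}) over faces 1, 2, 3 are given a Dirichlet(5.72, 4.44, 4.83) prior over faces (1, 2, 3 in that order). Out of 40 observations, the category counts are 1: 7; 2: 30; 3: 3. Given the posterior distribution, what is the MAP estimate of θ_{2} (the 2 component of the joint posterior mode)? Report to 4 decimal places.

0.6432

The Dirichlet prior is conjugate to the Multinomial likelihood: each posterior αⱼ = prior αⱼ + observed count nⱼ.
Posterior concentration: (12.72, 34.44, 7.83), total = 54.99.
Joint mode component: (α_{2}−1)/(Σα−K) = 33.44/51.99 = 0.6432.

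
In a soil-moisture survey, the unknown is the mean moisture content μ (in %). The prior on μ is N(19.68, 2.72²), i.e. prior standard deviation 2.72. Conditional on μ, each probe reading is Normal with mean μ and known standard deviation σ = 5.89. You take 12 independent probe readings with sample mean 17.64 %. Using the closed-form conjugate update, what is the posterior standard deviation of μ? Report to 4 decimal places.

1.4418

For Normal data with known variance σ², a Normal(μ₀, σ₀²) prior on μ is conjugate. Posterior precision = 1/σ₀² + n/σ²; posterior mean is the precision-weighted average of μ₀ and x̄.
σ₀² = 2.72² = 7.3984, σ² = 5.89² = 34.6921; σ² + n·σ₀² = 34.6921 + 12·7.3984 = 123.4729.
Posterior precision = 1/σ₀² + n/σ² = 1/7.3984 + 12/34.6921 = (σ² + n·σ₀²)/(σ₀²σ²) = 123.4729/(7.3984·34.6921); posterior variance σₙ² = σ₀²σ²/(σ² + n·σ₀²) = 7.3984·34.6921/123.4729 = 2.078724.
Posterior SD = √σₙ² = √(7.3984·34.6921/123.4729) = 1.4418.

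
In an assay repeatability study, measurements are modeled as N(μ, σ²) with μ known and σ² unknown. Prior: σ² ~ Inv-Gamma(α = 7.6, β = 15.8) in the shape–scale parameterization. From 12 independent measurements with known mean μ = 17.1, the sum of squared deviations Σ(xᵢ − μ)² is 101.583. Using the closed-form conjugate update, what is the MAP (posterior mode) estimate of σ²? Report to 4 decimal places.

With known mean μ and an Inverse-Gamma(α, β) prior on σ², the Normal likelihood is conjugate: posterior is Inv-Gamma(α + n/2, β + Σ(xᵢ−μ)²/2).
Posterior: Inv-Gamma(7.6 + 12/2, 15.8 + 101.583/2) = Inv-Gamma(13.60, 66.5915).
Mode = β/(α+1) = 66.5915/14.60 = 4.5611.

4.5611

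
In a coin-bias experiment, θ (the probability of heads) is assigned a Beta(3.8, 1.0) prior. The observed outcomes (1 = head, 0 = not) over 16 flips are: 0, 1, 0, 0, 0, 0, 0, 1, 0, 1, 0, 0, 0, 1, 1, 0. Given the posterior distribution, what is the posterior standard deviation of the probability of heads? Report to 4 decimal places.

The Beta prior is conjugate to a Binomial/Bernoulli likelihood; the update adds successes to α and failures to β.
Posterior: Beta(α+k, β+n−k) = Beta(3.8+5, 1.0+11) = Beta(8.8, 12.0).
Var = αβ/((α+β)²(α+β+1)) = 8.8·12.0/(20.8²·21.8) = 0.01119646; SD = √0.01119646 = 0.1058.

0.1058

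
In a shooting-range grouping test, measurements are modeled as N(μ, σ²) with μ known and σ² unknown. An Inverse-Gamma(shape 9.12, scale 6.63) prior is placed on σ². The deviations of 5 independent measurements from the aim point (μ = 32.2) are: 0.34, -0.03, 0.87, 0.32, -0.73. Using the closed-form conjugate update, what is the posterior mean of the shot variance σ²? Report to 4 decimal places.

With known mean μ and an Inverse-Gamma(α, β) prior on σ², the Normal likelihood is conjugate: posterior is Inv-Gamma(α + n/2, β + Σ(xᵢ−μ)²/2).
Σ(xᵢ−μ)² = (0.34)² + (-0.03)² + (0.87)² + (0.32)² + (-0.73)² = 1.5087.
Posterior: Inv-Gamma(9.12 + 5/2, 6.63 + 1.5087/2) = Inv-Gamma(11.62, 7.38435).
E[σ²|data] = β/(α−1) = 7.38435/10.62 = 0.6953.

0.6953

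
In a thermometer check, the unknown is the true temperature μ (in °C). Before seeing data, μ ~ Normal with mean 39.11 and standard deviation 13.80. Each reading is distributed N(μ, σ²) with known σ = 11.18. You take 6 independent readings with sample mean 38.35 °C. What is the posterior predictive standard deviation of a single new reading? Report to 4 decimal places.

For Normal data with known variance σ², a Normal(μ₀, σ₀²) prior on μ is conjugate. Posterior precision = 1/σ₀² + n/σ²; posterior mean is the precision-weighted average of μ₀ and x̄.
σ₀² = 13.80² = 190.44, σ² = 11.18² = 124.9924; σ² + n·σ₀² = 124.9924 + 6·190.44 = 1267.6324.
Posterior precision = 1/σ₀² + n/σ² = 1/190.44 + 6/124.9924 = (σ² + n·σ₀²)/(σ₀²σ²) = 1267.6324/(190.44·124.9924); posterior variance σₙ² = σ₀²σ²/(σ² + n·σ₀²) = 190.44·124.9924/1267.6324 = 18.777962.
Predictive variance for one new observation = σₙ² + σ² = 190.44·124.9924/1267.6324 + 124.9924 = σ²·(σ₀² + 1267.6324)/1267.6324 = 124.9924·1458.0724/1267.6324 = 143.770362; SD = √(124.9924·1458.0724/1267.6324) = 11.9904.

11.9904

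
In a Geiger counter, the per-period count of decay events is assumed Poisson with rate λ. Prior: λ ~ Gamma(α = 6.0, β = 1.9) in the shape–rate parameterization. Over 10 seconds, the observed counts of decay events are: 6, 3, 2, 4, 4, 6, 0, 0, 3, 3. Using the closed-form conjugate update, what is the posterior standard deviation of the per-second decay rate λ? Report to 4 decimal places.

With a Gamma(shape α, rate β) prior, the Poisson likelihood is conjugate: the posterior is Gamma(α + ΣXᵢ, β + n).
Sum of counts S = 31 over n = 10 seconds.
Posterior: Gamma(α+S, β+n) = Gamma(6.0+31, 1.9+10) = Gamma(37.0, 11.9).
SD = √α/β = √37.0/11.9 = 0.5112.

0.5112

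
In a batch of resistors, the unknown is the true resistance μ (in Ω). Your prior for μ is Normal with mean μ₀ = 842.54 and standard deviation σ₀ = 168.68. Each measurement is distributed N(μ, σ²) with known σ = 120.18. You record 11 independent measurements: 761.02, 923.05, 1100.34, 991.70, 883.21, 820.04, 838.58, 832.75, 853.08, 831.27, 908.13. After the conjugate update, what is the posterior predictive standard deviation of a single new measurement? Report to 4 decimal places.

For Normal data with known variance σ², a Normal(μ₀, σ₀²) prior on μ is conjugate. Posterior precision = 1/σ₀² + n/σ²; posterior mean is the precision-weighted average of μ₀ and x̄.
σ₀² = 168.68² = 28452.9424, σ² = 120.18² = 14443.2324; σ² + n·σ₀² = 14443.2324 + 11·28452.9424 = 327425.5988.
Posterior precision = 1/σ₀² + n/σ² = 1/28452.9424 + 11/14443.2324 = (σ² + n·σ₀²)/(σ₀²σ²) = 327425.5988/(28452.9424·14443.2324); posterior variance σₙ² = σ₀²σ²/(σ² + n·σ₀²) = 28452.9424·14443.2324/327425.5988 = 1255.101803.
Predictive variance for one new observation = σₙ² + σ² = 28452.9424·14443.2324/327425.5988 + 14443.2324 = σ²·(σ₀² + 327425.5988)/327425.5988 = 14443.2324·355878.5412/327425.5988 = 15698.334203; SD = √(14443.2324·355878.5412/327425.5988) = 125.2930.

125.2930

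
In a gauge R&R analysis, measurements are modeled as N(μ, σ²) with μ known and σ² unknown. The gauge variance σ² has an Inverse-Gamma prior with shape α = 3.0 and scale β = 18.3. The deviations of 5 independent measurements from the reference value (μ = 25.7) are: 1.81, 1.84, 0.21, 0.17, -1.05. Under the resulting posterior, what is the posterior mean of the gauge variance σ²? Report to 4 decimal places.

With known mean μ and an Inverse-Gamma(α, β) prior on σ², the Normal likelihood is conjugate: posterior is Inv-Gamma(α + n/2, β + Σ(xᵢ−μ)²/2).
Σ(xᵢ−μ)² = (1.81)² + (1.84)² + (0.21)² + (0.17)² + (-1.05)² = 7.8372.
Posterior: Inv-Gamma(3.0 + 5/2, 18.3 + 7.8372/2) = Inv-Gamma(5.50, 22.21860).
E[σ²|data] = β/(α−1) = 22.21860/4.50 = 4.9375.

4.9375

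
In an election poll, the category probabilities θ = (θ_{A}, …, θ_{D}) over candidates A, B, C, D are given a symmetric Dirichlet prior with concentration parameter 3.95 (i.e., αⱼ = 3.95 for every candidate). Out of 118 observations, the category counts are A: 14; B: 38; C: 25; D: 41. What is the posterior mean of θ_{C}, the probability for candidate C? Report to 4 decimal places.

0.2164

The Dirichlet prior is conjugate to the Multinomial likelihood: each posterior αⱼ = prior αⱼ + observed count nⱼ.
Posterior concentration: (17.95, 41.95, 28.95, 44.95), total = 133.80.
E[θ_{C}|data] = α_{C}/Σα = 28.95/133.80 = 0.2164.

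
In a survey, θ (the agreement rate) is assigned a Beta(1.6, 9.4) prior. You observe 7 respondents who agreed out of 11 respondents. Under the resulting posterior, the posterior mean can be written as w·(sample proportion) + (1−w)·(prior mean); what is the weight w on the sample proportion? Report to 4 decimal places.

0.5000

The Beta prior is conjugate to a Binomial/Bernoulli likelihood; the update adds successes to α and failures to β.
Posterior mean = (α₀+k)/(α₀+β₀+n) = [n/(α₀+β₀+n)]·(k/n) + [(α₀+β₀)/(α₀+β₀+n)]·α₀/(α₀+β₀), so only n and the prior enter the weight.
The weight on the data is w = n/(α₀+β₀+n) = 11/(1.6+9.4+11) = 11/22.0 = 0.5000.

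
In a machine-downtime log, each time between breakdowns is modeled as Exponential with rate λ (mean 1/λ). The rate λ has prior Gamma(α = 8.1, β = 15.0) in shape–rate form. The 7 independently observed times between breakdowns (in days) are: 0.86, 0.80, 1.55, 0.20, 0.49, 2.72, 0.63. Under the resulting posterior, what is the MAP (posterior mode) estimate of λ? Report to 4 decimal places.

With a Gamma(shape α, rate β) prior on the exponential rate λ, the posterior after n observations with total T = Σxᵢ is Gamma(α+n, β+T).
Sum of observations T = 7.25 days; n = 7.
Posterior: Gamma(8.1+7, 15.0+7.25) = Gamma(15.1, 22.25).
Mode = (α−1)/β = 0.6337.

0.6337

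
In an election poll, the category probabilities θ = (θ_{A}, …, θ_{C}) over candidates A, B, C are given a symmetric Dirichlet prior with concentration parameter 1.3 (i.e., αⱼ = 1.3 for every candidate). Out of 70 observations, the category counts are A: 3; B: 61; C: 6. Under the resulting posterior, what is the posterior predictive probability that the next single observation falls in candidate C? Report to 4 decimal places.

The Dirichlet prior is conjugate to the Multinomial likelihood: each posterior αⱼ = prior αⱼ + observed count nⱼ.
Posterior concentration: (4.3, 62.3, 7.3), total = 73.9.
P(next = C | data) = α_{C}/Σα = 0.0988.

0.0988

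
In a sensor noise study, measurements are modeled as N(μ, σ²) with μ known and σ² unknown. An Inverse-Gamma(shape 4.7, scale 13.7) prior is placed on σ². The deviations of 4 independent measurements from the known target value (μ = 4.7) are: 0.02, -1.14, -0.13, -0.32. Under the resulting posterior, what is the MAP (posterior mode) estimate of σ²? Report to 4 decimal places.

1.8714

With known mean μ and an Inverse-Gamma(α, β) prior on σ², the Normal likelihood is conjugate: posterior is Inv-Gamma(α + n/2, β + Σ(xᵢ−μ)²/2).
Σ(xᵢ−μ)² = (0.02)² + (-1.14)² + (-0.13)² + (-0.32)² = 1.4193.
Posterior: Inv-Gamma(4.7 + 4/2, 13.7 + 1.4193/2) = Inv-Gamma(6.70, 14.40965).
Mode = β/(α+1) = 14.40965/7.70 = 1.8714.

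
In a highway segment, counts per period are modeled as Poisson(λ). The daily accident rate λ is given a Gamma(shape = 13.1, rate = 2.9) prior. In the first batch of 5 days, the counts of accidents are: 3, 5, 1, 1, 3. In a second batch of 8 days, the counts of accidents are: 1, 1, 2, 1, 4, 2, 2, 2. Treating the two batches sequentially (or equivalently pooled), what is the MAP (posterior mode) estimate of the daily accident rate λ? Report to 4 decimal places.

With a Gamma(shape α, rate β) prior, the Poisson likelihood is conjugate: the posterior is Gamma(α + ΣXᵢ, β + n).
Batch 1: sum of counts S = 13 over n = 5 days.
After batch 1: Gamma(α+S, β+n) = Gamma(13.1+13, 2.9+5) = Gamma(26.1, 7.9).
Batch 2: sum of counts S = 15 over n = 8 days.
After batch 2: Gamma(α+S, β+n) = Gamma(26.1+15, 7.9+8) = Gamma(41.1, 15.9).
Mode of Gamma(α,β) for α≥1 is (α−1)/β = 40.1/15.9 = 2.5220.

2.5220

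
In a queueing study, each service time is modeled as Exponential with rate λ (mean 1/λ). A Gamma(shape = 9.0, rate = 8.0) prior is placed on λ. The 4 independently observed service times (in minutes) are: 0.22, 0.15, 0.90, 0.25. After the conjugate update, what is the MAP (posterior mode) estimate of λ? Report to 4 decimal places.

With a Gamma(shape α, rate β) prior on the exponential rate λ, the posterior after n observations with total T = Σxᵢ is Gamma(α+n, β+T).
Sum of observations T = 1.52 minutes; n = 4.
Posterior: Gamma(9.0+4, 8.0+1.52) = Gamma(13.0, 9.52).
Mode = (α−1)/β = 1.2605.

1.2605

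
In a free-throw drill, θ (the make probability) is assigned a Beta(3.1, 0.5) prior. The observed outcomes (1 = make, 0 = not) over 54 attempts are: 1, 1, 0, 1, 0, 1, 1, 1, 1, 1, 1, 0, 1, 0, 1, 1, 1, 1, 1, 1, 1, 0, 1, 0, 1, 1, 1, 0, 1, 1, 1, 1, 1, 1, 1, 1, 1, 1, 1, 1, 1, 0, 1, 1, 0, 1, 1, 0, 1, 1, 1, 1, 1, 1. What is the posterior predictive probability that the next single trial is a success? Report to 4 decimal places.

The Beta prior is conjugate to a Binomial/Bernoulli likelihood; the update adds successes to α and failures to β.
Posterior: Beta(α+k, β+n−k) = Beta(3.1+44, 0.5+10) = Beta(47.1, 10.5).
For a single future Bernoulli trial, P(success | data) = α/(α+β) = 0.8177.

0.8177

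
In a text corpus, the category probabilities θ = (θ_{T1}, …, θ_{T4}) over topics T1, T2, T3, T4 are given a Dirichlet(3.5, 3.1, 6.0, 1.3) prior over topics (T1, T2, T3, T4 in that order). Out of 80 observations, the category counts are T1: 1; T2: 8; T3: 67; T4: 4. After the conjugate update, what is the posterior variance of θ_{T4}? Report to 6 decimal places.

0.000561

The Dirichlet prior is conjugate to the Multinomial likelihood: each posterior αⱼ = prior αⱼ + observed count nⱼ.
Posterior concentration: (4.5, 11.1, 73.0, 5.3), total = 93.9.
Var[θ_j] = α_j(Σα−α_j)/((Σα)²(Σα+1)) = 5.3·88.6/(93.9²·94.9) = 0.000561.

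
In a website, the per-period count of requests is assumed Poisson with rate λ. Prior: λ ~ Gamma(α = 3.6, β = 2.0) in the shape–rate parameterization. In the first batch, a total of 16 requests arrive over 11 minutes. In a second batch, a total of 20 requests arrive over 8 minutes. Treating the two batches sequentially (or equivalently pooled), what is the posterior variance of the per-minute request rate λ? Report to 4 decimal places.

With a Gamma(shape α, rate β) prior, the Poisson likelihood is conjugate: the posterior is Gamma(α + ΣXᵢ, β + n).
After batch 1: Gamma(α+S, β+n) = Gamma(3.6+16, 2.0+11) = Gamma(19.6, 13.0).
After batch 2: Gamma(α+S, β+n) = Gamma(19.6+20, 13.0+8) = Gamma(39.6, 21.0).
Var = α/β² = 39.6/21.0² = 0.0898.

0.0898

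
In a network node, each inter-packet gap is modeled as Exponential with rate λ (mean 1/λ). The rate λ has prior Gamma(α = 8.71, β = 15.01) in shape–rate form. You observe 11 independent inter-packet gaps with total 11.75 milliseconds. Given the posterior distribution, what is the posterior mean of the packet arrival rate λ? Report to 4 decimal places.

With a Gamma(shape α, rate β) prior on the exponential rate λ, the posterior after n observations with total T = Σxᵢ is Gamma(α+n, β+T).
Posterior: Gamma(8.71+11, 15.01+11.75) = Gamma(19.71, 26.76).
Posterior mean of λ = α/β = 19.71/26.76 = 0.7365.

0.7365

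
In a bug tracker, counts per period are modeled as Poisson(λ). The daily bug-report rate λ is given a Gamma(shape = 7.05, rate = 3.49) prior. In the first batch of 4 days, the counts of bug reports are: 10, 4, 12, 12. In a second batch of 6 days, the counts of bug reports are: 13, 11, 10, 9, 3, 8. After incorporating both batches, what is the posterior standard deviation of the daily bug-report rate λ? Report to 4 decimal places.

0.7378

With a Gamma(shape α, rate β) prior, the Poisson likelihood is conjugate: the posterior is Gamma(α + ΣXᵢ, β + n).
Batch 1: sum of counts S = 38 over n = 4 days.
After batch 1: Gamma(α+S, β+n) = Gamma(7.05+38, 3.49+4) = Gamma(45.05, 7.49).
Batch 2: sum of counts S = 54 over n = 6 days.
After batch 2: Gamma(α+S, β+n) = Gamma(45.05+54, 7.49+6) = Gamma(99.05, 13.49).
SD = √α/β = √99.05/13.49 = 0.7378.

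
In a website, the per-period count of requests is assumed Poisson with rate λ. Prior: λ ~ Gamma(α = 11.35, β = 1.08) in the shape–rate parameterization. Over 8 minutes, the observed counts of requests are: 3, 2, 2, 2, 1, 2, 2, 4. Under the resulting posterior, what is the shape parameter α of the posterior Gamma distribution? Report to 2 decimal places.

With a Gamma(shape α, rate β) prior, the Poisson likelihood is conjugate: the posterior is Gamma(α + ΣXᵢ, β + n).
Sum of counts S = 18 over n = 8 minutes.
Posterior: Gamma(α+S, β+n) = Gamma(11.35+18, 1.08+8) = Gamma(29.35, 9.08).
Posterior α = 29.35.

29.35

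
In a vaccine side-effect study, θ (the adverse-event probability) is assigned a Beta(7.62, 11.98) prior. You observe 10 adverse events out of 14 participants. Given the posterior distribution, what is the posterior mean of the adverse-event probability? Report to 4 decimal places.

The Beta prior is conjugate to a Binomial/Bernoulli likelihood; the update adds successes to α and failures to β.
Posterior: Beta(α+k, β+n−k) = Beta(7.62+10, 11.98+4) = Beta(17.62, 15.98).
Posterior mean = α/(α+β) = 17.62/33.60 = 0.5244.

0.5244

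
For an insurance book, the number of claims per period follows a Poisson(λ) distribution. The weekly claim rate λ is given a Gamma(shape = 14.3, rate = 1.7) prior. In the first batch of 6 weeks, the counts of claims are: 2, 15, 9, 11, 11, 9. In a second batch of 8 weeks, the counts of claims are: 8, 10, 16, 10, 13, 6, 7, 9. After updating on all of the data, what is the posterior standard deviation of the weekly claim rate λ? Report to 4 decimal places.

0.7809

With a Gamma(shape α, rate β) prior, the Poisson likelihood is conjugate: the posterior is Gamma(α + ΣXᵢ, β + n).
Batch 1: sum of counts S = 57 over n = 6 weeks.
After batch 1: Gamma(α+S, β+n) = Gamma(14.3+57, 1.7+6) = Gamma(71.3, 7.7).
Batch 2: sum of counts S = 79 over n = 8 weeks.
After batch 2: Gamma(α+S, β+n) = Gamma(71.3+79, 7.7+8) = Gamma(150.3, 15.7).
SD = √α/β = √150.3/15.7 = 0.7809.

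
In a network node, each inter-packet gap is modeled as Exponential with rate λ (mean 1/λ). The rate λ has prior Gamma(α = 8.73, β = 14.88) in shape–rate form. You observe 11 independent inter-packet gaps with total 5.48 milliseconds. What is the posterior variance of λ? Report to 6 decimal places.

0.047596

With a Gamma(shape α, rate β) prior on the exponential rate λ, the posterior after n observations with total T = Σxᵢ is Gamma(α+n, β+T).
Posterior: Gamma(8.73+11, 14.88+5.48) = Gamma(19.73, 20.36).
Var = α/β² = 0.047596.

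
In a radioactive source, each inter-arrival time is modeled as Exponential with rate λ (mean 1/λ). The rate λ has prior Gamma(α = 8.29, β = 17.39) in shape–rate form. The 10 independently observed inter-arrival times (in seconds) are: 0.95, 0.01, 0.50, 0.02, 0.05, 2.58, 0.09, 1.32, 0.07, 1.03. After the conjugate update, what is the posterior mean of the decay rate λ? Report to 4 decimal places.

With a Gamma(shape α, rate β) prior on the exponential rate λ, the posterior after n observations with total T = Σxᵢ is Gamma(α+n, β+T).
Sum of observations T = 6.62 seconds; n = 10.
Posterior: Gamma(8.29+10, 17.39+6.62) = Gamma(18.29, 24.01).
Posterior mean of λ = α/β = 18.29/24.01 = 0.7618.

0.7618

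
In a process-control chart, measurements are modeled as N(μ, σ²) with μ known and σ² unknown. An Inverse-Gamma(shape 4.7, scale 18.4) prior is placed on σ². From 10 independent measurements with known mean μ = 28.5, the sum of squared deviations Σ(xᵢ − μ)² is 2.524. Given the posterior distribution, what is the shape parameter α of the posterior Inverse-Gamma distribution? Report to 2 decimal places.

9.70

With known mean μ and an Inverse-Gamma(α, β) prior on σ², the Normal likelihood is conjugate: posterior is Inv-Gamma(α + n/2, β + Σ(xᵢ−μ)²/2).
Posterior: Inv-Gamma(4.7 + 10/2, 18.4 + 2.524/2) = Inv-Gamma(9.70, 19.6620).
Posterior α = 9.70.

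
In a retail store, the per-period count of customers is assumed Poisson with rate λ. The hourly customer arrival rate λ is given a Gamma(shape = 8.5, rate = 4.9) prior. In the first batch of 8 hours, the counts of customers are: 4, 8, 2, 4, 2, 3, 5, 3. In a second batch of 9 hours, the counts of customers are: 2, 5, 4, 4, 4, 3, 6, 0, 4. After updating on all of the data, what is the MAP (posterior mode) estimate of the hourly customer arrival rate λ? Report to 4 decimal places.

3.2192

With a Gamma(shape α, rate β) prior, the Poisson likelihood is conjugate: the posterior is Gamma(α + ΣXᵢ, β + n).
Batch 1: sum of counts S = 31 over n = 8 hours.
After batch 1: Gamma(α+S, β+n) = Gamma(8.5+31, 4.9+8) = Gamma(39.5, 12.9).
Batch 2: sum of counts S = 32 over n = 9 hours.
After batch 2: Gamma(α+S, β+n) = Gamma(39.5+32, 12.9+9) = Gamma(71.5, 21.9).
Mode of Gamma(α,β) for α≥1 is (α−1)/β = 70.5/21.9 = 3.2192.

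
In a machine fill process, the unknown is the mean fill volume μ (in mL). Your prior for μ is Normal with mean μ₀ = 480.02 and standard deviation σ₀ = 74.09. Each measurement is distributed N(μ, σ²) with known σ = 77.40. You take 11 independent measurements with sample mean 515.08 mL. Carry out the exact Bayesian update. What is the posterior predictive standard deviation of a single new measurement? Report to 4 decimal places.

For Normal data with known variance σ², a Normal(μ₀, σ₀²) prior on μ is conjugate. Posterior precision = 1/σ₀² + n/σ²; posterior mean is the precision-weighted average of μ₀ and x̄.
σ₀² = 74.09² = 5489.3281, σ² = 77.40² = 5990.76; σ² + n·σ₀² = 5990.76 + 11·5489.3281 = 66373.3691.
Posterior precision = 1/σ₀² + n/σ² = 1/5489.3281 + 11/5990.76 = (σ² + n·σ₀²)/(σ₀²σ²) = 66373.3691/(5489.3281·5990.76); posterior variance σₙ² = σ₀²σ²/(σ² + n·σ₀²) = 5489.3281·5990.76/66373.3691 = 495.458460.
Predictive variance for one new observation = σₙ² + σ² = 5489.3281·5990.76/66373.3691 + 5990.76 = σ²·(σ₀² + 66373.3691)/66373.3691 = 5990.76·71862.6972/66373.3691 = 6486.218460; SD = √(5990.76·71862.6972/66373.3691) = 80.5371.

80.5371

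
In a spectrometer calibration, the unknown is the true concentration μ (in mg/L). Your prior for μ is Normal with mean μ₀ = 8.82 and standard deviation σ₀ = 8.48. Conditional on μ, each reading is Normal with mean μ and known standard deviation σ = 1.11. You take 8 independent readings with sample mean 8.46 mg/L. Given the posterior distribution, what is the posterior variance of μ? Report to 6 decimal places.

For Normal data with known variance σ², a Normal(μ₀, σ₀²) prior on μ is conjugate. Posterior precision = 1/σ₀² + n/σ²; posterior mean is the precision-weighted average of μ₀ and x̄.
σ₀² = 8.48² = 71.9104, σ² = 1.11² = 1.2321; σ² + n·σ₀² = 1.2321 + 8·71.9104 = 576.5153.
Posterior precision = 1/σ₀² + n/σ² = 1/71.9104 + 8/1.2321 = (σ² + n·σ₀²)/(σ₀²σ²) = 576.5153/(71.9104·1.2321); posterior variance σₙ² = σ₀²σ²/(σ² + n·σ₀²) = 71.9104·1.2321/576.5153 = 0.153683.

0.153683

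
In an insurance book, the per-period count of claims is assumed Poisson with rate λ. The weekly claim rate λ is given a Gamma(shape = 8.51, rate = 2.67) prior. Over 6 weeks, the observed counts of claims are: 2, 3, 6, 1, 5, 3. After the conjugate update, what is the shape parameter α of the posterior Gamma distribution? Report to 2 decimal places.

28.51

With a Gamma(shape α, rate β) prior, the Poisson likelihood is conjugate: the posterior is Gamma(α + ΣXᵢ, β + n).
Sum of counts S = 20 over n = 6 weeks.
Posterior: Gamma(α+S, β+n) = Gamma(8.51+20, 2.67+6) = Gamma(28.51, 8.67).
Posterior α = 28.51.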